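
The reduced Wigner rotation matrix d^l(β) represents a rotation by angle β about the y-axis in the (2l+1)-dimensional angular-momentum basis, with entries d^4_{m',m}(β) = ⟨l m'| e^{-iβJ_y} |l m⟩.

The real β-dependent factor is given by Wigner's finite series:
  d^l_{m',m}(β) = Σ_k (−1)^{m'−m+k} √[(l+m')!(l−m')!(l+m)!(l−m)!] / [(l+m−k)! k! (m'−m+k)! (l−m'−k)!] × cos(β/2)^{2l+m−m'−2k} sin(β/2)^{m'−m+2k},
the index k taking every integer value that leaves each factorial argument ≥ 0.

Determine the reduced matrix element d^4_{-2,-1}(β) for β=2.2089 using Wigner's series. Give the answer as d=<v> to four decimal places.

d=0.4672

d^4_{-2,-1}(β=2.2089) via Wigner's sum:
c=cos(2.2089/2)=0.449626, s=sin(2.2089/2)=0.893217; N=√[2·720·6·120]=1018.233765
k∈{1,2,3} keeps every argument non-negative
  k=1: (−1)^0·1018.2338/(240)·0.4496^7·0.8932^1 = +0.014078
  k=2: (−1)^1·1018.2338/(48)·0.4496^5·0.8932^3 = -0.277801
  k=3: (−1)^2·1018.2338/(72)·0.4496^3·0.8932^5 = +0.730893
d^4_{-2,-1}(2.2089) = +0.014078 -0.277801 +0.730893 = +0.467170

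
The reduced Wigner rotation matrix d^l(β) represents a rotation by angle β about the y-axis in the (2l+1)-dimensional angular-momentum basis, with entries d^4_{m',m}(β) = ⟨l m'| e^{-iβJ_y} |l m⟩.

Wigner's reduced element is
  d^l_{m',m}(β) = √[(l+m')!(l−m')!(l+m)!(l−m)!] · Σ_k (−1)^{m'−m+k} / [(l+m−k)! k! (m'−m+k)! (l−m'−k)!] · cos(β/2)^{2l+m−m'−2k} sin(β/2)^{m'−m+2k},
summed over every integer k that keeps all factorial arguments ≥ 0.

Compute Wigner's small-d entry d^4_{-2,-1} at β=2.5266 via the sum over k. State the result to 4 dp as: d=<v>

d=0.2627

d^4_{-2,-1}(β=2.5266) via Wigner's sum:
With c≡cos(β/2)=0.302673 and s≡sin(β/2)=0.953094, N=[2·720·6·120]^{1/2}=1018.233765
k∈{1,2,3} keeps every argument non-negative
  k=1: (−1)^0·1018.2338/(240)·0.3027^7·0.9531^1 = +0.000941
  k=2: (−1)^1·1018.2338/(48)·0.3027^5·0.9531^3 = -0.046654
  k=3: (−1)^2·1018.2338/(72)·0.3027^3·0.9531^5 = +0.308402
d^4_{-2,-1}(2.5266) = +0.000941 -0.046654 +0.308402 = +0.262689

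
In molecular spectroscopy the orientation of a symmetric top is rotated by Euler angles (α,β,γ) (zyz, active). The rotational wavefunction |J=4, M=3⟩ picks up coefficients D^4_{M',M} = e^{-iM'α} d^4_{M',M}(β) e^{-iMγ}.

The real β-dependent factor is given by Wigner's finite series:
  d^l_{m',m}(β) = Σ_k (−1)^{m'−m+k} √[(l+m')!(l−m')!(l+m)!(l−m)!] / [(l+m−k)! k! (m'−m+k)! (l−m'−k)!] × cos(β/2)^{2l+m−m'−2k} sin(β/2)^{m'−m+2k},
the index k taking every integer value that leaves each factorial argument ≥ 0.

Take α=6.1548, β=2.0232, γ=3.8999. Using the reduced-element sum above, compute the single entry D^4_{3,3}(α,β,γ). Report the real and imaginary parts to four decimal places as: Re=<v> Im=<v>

First d^4_{3,3}(β=2.0232), then the phase factors e^{-i(3)α} and e^{-i(3)γ}:
c=cos(2.0232/2)=0.530505, s=sin(2.0232/2)=0.847682; N=√[5040·1·5040·1]=5040.000000
Admissible k: 0..1 (factorial args all ≥0)
  k=0: (−1)^0·5040.0000/(5040)·0.5305^8·0.8477^0 = +0.006274
  k=1: (−1)^1·5040.0000/(720)·0.5305^6·0.8477^2 = -0.112125
d^4_{3,3}(2.0232) = +0.006274 -0.112125 = -0.105851
D = (+0.926740+0.375704i)·(-0.105851)·(+0.647368+0.762178i) = -0.033194-0.100512i

Re=-0.0332 Im=-0.1005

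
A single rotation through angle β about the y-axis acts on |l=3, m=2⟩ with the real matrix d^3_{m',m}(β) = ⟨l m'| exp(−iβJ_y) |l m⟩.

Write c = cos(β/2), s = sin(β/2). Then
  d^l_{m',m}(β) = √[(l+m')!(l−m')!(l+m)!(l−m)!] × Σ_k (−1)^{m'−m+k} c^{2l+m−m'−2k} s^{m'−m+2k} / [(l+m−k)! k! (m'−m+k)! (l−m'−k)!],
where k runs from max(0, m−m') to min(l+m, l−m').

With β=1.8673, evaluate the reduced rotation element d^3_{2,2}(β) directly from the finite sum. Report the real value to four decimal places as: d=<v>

d=-0.3603

d^3_{2,2}(β=1.8673) via Wigner's sum:
With c≡cos(β/2)=0.594904 and s≡sin(β/2)=0.803797, N=[120·1·120·1]^{1/2}=120.000000
Admissible k: 0..1 (factorial args all ≥0)
  k=0: (−1)^0·120.0000/(120)·0.5949^6·0.8038^0 = +0.044328
  k=1: (−1)^1·120.0000/(24)·0.5949^4·0.8038^2 = -0.404623
d^3_{2,2}(1.8673) = +0.044328 -0.404623 = -0.360294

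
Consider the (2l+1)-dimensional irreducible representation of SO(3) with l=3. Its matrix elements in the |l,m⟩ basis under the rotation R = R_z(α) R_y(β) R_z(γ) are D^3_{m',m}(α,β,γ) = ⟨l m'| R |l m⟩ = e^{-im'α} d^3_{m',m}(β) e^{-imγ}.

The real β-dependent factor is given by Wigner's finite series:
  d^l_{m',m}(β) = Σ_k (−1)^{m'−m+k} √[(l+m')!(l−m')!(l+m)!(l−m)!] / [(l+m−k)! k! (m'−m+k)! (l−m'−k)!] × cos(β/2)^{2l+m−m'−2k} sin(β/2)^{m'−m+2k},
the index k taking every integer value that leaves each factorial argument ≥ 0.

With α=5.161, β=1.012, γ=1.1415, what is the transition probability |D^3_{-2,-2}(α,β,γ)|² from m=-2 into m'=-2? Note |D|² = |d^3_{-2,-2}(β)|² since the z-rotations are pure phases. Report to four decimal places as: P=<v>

Split into d^3_{-2,-2}(β=1.012) × two z-phases.
With c≡cos(β/2)=0.874690 and s≡sin(β/2)=0.484682, N=[1·120·1·120]^{1/2}=120.000000
k∈{0,1} keeps every argument non-negative
  k=0: (−1)^0·120.0000/(120)·0.8747^6·0.4847^0 = +0.447843
  k=1: (−1)^1·120.0000/(24)·0.8747^4·0.4847^2 = -0.687546
d^3_{-2,-2}(1.012) = +0.447843 -0.687546 = -0.239703
|D^3_{-2,-2}|² = |d^3_{-2,-2}(β)|² = (-0.239703)² = 0.057457 (the z-rotation phases have unit modulus)

P=0.0575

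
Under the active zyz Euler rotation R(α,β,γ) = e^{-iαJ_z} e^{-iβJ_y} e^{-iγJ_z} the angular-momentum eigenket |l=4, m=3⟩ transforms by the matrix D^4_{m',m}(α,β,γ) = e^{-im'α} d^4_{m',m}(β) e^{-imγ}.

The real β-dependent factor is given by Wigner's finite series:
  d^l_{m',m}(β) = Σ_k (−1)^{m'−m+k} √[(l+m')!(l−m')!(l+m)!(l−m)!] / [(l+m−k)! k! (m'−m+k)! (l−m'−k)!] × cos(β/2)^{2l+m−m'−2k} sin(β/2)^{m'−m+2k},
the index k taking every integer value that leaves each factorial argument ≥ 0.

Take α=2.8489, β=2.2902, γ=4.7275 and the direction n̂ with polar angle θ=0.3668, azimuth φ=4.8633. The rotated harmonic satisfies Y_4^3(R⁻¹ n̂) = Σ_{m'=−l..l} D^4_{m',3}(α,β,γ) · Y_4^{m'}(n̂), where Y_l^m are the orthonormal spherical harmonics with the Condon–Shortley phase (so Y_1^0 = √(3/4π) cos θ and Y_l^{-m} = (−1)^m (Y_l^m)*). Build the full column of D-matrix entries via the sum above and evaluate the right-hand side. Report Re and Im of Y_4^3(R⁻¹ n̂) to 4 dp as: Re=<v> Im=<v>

Re=0.2906 Im=0.0122

Need the full column D^4_{m',3} for m'=−4..4 at α=2.8489, β=2.2902, γ=4.7275.
cos(β/2)=0.412955, sin(β/2)=0.910751
d^4_{-4,3}: single k=7 term ⇒ +0.607081;  D = -0.569292-0.210841i
d^4_{-3,3}: k∈[6..7] ⇒ +0.681244 -0.473368 = +0.207876;  D = +0.165815+0.125371i
d^4_{-2,3}: k∈[5..6] ⇒ +0.495328 -0.803093 = -0.307765;  D = +0.181497+0.248552i
d^4_{-1,3}: k∈[4..5] ⇒ +0.264685 -0.772458 = -0.507773;  D = -0.168390-0.479039i
d^4_{0,3}: k∈[3..4] ⇒ +0.107344 -0.522122 = -0.414778;  D = +0.018797+0.414352i
d^4_{1,3}: k∈[2..3] ⇒ +0.032650 -0.264685 = -0.232035;  D = +0.056813-0.224972i
d^4_{2,3}: k∈[1..2] ⇒ +0.006979 -0.101835 = -0.094857;  D = -0.048773+0.081357i
d^4_{3,3}: k∈[0..1] ⇒ +0.000846 -0.028795 = -0.027949;  D = +0.020676-0.018805i
d^4_{4,3}: single k=0 term ⇒ -0.005276;  D = -0.004761+0.002273i
Y_4^{m'}(θ=0.3668,φ=4.8633) and Σ D·Y over m':
  (-0.5693-0.2108i)·(+0.0060-0.0042i)  (+0.1658+0.1254i)·(-0.0236-0.0485i)  (+0.1815+0.2486i)·(-0.2095+0.0652i)  (-0.1684-0.4790i)·(+0.0738+0.4853i)  (+0.0188+0.4144i)·(+0.3633+0.0000i)  (+0.0568-0.2250i)·(-0.0738+0.4853i)  (-0.0488+0.0814i)·(-0.2095-0.0652i)  (+0.0207-0.0188i)·(+0.0236-0.0485i)  (-0.0048+0.0023i)·(+0.0060+0.0042i)
Y_4^3(R⁻¹ n̂) = +0.290581+0.012188i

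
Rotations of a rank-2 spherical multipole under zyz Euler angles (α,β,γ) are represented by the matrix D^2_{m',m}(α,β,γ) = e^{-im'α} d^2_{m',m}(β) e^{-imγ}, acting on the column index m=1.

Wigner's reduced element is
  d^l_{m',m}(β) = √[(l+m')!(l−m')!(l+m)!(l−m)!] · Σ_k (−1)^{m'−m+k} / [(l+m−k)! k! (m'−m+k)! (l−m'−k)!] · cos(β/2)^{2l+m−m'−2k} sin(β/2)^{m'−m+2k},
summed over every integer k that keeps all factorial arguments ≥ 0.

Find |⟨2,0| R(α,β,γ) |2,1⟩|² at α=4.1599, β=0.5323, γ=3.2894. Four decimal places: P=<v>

P=0.2868

First d^2_{0,1}(β=0.5323), then the phase factors e^{-i(0)α} and e^{-i(1)γ}:
Half-angle: c=0.964791, s=0.263019. N=√(2·2·6·1)=4.898979
Admissible k: 1..2 (factorial args all ≥0)
  k=1: (−1)^0·4.8990/(2)·0.9648^3·0.2630^1 = +0.578578
  k=2: (−1)^1·4.8990/(2)·0.9648^1·0.2630^3 = -0.043000
d^2_{0,1}(0.5323) = +0.578578 -0.043000 = +0.535578
|D^2_{0,1}|² = |d^2_{0,1}(β)|² = (+0.535578)² = 0.286844 (the z-rotation phases have unit modulus)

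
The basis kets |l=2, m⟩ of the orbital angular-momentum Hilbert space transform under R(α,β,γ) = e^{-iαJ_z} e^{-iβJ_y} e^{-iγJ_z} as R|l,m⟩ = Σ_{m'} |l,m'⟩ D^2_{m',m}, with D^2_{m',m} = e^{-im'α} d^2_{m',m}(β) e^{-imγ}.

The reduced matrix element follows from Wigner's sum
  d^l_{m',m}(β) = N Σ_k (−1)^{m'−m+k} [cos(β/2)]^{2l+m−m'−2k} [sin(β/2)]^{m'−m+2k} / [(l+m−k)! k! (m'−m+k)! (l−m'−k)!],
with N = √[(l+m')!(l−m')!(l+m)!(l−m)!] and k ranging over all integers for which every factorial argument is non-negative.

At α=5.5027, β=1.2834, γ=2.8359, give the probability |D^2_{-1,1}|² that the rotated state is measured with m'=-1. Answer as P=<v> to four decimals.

P=0.3151

D^2_{-1,1}(5.5027,1.2834,2.8359) = e^{-i·-1·5.5027}·d^2_{-1,1}(1.2834)·e^{-i·1·2.8359}. Compute d first:
With c≡cos(β/2)=0.801079 and s≡sin(β/2)=0.598558, N=[1·6·6·1]^{1/2}=6.000000
k: max(0,(1)−(-1))=2 … min(2+(1),2−(-1))=3
  k=2: (−1)^0·6.0000/(2)·0.8011^2·0.5986^2 = +0.689739
  k=3: (−1)^1·6.0000/(6)·0.8011^0·0.5986^4 = -0.128359
d^2_{-1,1}(1.2834) = +0.689739 -0.128359 = +0.561381
|D^2_{-1,1}|² = |d^2_{-1,1}(β)|² = (+0.561381)² = 0.315148 (the z-rotation phases have unit modulus)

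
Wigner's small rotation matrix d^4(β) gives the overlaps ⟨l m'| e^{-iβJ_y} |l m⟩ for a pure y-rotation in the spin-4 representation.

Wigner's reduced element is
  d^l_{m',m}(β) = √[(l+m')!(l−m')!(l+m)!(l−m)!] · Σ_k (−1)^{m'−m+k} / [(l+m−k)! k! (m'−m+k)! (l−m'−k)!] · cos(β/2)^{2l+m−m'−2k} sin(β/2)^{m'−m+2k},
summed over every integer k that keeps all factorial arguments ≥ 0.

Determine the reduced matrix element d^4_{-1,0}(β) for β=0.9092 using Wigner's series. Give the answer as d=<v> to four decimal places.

d^4_{-1,0}(β=0.9092) via Wigner's sum:
Half-angle: c=0.898437, s=0.439103. N=√(6·120·24·24)=643.987578
Admissible k: 1..4 (factorial args all ≥0)
  k=1: (−1)^0·643.9876/(144)·0.8984^7·0.4391^1 = +0.927884
  k=2: (−1)^1·643.9876/(24)·0.8984^5·0.4391^3 = -1.329851
  k=3: (−1)^2·643.9876/(24)·0.8984^3·0.4391^5 = +0.317659
  k=4: (−1)^3·643.9876/(144)·0.8984^1·0.4391^7 = -0.012646
d^4_{-1,0}(0.9092) = +0.927884 -1.329851 +0.317659 -0.012646 = -0.096954

d=-0.0970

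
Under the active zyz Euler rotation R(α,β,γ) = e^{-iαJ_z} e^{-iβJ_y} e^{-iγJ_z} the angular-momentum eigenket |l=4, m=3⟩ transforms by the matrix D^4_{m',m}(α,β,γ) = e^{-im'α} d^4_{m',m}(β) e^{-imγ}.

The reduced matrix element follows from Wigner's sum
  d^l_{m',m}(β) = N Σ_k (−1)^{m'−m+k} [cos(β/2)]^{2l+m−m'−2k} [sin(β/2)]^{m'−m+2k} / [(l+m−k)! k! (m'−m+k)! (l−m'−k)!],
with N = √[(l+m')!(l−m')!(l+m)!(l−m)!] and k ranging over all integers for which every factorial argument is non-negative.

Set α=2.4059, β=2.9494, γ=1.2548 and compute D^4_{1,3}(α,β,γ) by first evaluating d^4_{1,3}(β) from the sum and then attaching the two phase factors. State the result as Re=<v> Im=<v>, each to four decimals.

Re=-0.0011 Im=-0.0001

First d^4_{1,3}(β=2.9494), then the phase factors e^{-i(1)α} and e^{-i(3)γ}:
c=cos(2.9494/2)=0.095948, s=sin(2.9494/2)=0.995386; N=√[120·6·5040·1]=1904.940944
Admissible k: 2..3 (factorial args all ≥0)
  k=2: (−1)^0·1904.9409/(240)·0.0959^6·0.9954^2 = +0.000006
  k=3: (−1)^1·1904.9409/(144)·0.0959^4·0.9954^4 = -0.001101
d^4_{1,3}(2.9494) = +0.000006 -0.001101 = -0.001094
D = (-0.741366-0.671101i)·(-0.001094)·(-0.812244+0.583318i) = -0.001088-0.000123i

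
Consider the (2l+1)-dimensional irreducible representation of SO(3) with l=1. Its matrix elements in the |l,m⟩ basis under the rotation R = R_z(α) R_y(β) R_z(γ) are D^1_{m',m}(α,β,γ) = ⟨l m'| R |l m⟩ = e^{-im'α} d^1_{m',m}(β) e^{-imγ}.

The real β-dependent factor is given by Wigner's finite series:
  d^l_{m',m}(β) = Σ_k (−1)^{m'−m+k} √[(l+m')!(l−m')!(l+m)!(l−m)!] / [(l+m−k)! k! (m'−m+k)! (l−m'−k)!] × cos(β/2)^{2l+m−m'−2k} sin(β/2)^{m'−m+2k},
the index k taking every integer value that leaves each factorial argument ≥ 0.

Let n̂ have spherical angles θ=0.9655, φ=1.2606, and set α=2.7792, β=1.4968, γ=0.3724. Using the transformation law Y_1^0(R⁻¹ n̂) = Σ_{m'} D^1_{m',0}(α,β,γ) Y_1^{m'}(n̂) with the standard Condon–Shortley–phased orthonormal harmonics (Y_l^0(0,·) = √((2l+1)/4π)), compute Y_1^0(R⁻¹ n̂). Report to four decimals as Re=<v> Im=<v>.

Need the full column D^1_{m',0} for m'=−1..1 at α=2.7792, β=1.4968, γ=0.3724.
cos(β/2)=0.732779, sin(β/2)=0.680467
d^1_{-1,0}: single k=1 term ⇒ +0.705172;  D = -0.659372+0.249992i
d^1_{0,0}: k∈[0..1] ⇒ +0.536964 -0.463036 = +0.073929;  D = +0.073929+0.000000i
d^1_{1,0}: single k=0 term ⇒ -0.705172;  D = +0.659372+0.249992i
Y_1^{m'}(θ=0.9655,φ=1.2606) and Σ D·Y over m':
  (-0.6594+0.2500i)·(+0.0867-0.2706i)  (+0.0739+0.0000i)·(+0.2780+0.0000i)  (+0.6594+0.2500i)·(-0.0867-0.2706i)
Y_1^0(R⁻¹ n̂) = +0.041459+0.000000i

Re=0.0415 Im=0.0000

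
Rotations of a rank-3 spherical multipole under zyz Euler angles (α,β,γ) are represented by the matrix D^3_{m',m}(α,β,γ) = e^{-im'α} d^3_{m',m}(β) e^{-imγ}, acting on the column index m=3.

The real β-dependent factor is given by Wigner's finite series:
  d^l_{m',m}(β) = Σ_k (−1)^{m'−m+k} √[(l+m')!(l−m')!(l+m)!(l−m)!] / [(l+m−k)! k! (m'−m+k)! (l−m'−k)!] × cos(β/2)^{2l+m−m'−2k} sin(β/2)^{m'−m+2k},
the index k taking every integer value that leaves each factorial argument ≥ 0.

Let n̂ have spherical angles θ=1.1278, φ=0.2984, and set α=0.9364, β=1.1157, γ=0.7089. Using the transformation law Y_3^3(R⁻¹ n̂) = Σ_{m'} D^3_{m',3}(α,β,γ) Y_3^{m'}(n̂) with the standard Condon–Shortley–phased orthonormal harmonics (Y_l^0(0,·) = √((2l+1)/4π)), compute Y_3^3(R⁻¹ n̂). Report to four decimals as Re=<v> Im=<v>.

Need the full column D^3_{m',3} for m'=−3..3 at α=0.9364, β=1.1157, γ=0.7089.
cos(β/2)=0.848395, sin(β/2)=0.529363
d^3_{-3,3}: single k=6 term ⇒ +0.022005;  D = +0.017076+0.013879i
d^3_{-2,3}: single k=5 term ⇒ +0.086386;  D = +0.083616-0.021699i
d^3_{-1,3}: single k=4 term ⇒ +0.218906;  D = +0.081298-0.203250i
d^3_{0,3}: single k=3 term ⇒ +0.405108;  D = -0.213780-0.344109i
d^3_{1,3}: single k=2 term ⇒ +0.562272;  D = -0.560540-0.044089i
d^3_{2,3}: single k=1 term ⇒ +0.569929;  D = -0.372746+0.431137i
d^3_{3,3}: single k=0 term ⇒ +0.372897;  D = +0.082654+0.363622i
Y_3^{m'}(θ=1.1278,φ=0.2984) and Σ D·Y over m':
  (+0.0171+0.0139i)·(+0.1924-0.2401i)  (+0.0836-0.0217i)·(+0.2958-0.2010i)  (+0.0813-0.2032i)·(-0.0227+0.0070i)  (-0.2138-0.3441i)·(-0.3329+0.0000i)  (-0.5605-0.0441i)·(+0.0227+0.0070i)  (-0.3727+0.4311i)·(+0.2958+0.2010i)  (+0.0827+0.3636i)·(-0.1924-0.2401i)
Y_3^3(R⁻¹ n̂) = -0.040161+0.052977i

Re=-0.0402 Im=0.0530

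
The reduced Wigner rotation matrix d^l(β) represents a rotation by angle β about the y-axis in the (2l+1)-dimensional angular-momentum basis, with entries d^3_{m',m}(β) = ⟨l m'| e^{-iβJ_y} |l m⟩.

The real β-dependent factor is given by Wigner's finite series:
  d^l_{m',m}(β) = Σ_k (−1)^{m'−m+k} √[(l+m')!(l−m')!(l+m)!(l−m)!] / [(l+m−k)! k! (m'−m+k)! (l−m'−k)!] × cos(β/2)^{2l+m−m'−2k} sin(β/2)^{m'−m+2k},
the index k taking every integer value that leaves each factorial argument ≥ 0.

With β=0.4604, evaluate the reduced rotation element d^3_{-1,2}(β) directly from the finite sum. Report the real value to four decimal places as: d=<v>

d=0.0674

d^3_{-1,2}(β=0.4604) via Wigner's sum:
With c≡cos(β/2)=0.973621 and s≡sin(β/2)=0.228172, N=[2·24·120·1]^{1/2}=75.894664
k: max(0,(2)−(-1))=3 … min(3+(2),3−(-1))=4
  k=3: (−1)^0·75.8947/(12)·0.9736^3·0.2282^3 = +0.069341
  k=4: (−1)^1·75.8947/(24)·0.9736^1·0.2282^5 = -0.001904
d^3_{-1,2}(0.4604) = +0.069341 -0.001904 = +0.067437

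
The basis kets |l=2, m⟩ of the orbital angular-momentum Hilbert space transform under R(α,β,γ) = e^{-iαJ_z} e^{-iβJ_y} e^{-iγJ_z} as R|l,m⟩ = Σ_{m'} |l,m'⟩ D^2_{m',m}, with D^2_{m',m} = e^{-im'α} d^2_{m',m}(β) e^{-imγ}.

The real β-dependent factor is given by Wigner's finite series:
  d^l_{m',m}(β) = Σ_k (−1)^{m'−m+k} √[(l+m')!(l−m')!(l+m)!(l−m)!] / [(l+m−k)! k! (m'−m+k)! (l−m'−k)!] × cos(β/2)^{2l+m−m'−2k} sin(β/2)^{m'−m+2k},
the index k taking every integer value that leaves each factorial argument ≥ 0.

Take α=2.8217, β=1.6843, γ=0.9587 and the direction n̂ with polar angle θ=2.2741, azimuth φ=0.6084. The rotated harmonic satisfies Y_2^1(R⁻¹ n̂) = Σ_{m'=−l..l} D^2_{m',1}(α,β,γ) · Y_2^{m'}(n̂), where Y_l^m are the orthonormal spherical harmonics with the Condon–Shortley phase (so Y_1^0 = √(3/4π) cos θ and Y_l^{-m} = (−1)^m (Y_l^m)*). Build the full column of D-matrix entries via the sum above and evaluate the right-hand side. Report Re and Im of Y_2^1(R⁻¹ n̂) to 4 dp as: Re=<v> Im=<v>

Re=-0.0297 Im=-0.2704

Need the full column D^2_{m',1} for m'=−2..2 at α=2.8217, β=1.6843, γ=0.9587.
cos(β/2)=0.665860, sin(β/2)=0.746076
d^2_{-2,1}: single k=3 term ⇒ +0.553048;  D = -0.015311-0.552836i
d^2_{-1,1}: k∈[2..3] ⇒ +0.740379 -0.309837 = +0.430542;  D = -0.124023+0.412292i
d^2_{0,1}: k∈[1..2] ⇒ +0.539521 -0.677343 = -0.137822;  D = -0.079190+0.112800i
d^2_{1,1}: k∈[0..1] ⇒ +0.196577 -0.740379 = -0.543802;  D = +0.436568-0.324236i
d^2_{2,1}: single k=0 term ⇒ -0.440517;  D = -0.418305+0.138118i
Y_2^{m'}(θ=2.2741,φ=0.6084) and Σ D·Y over m':
  (-0.0153-0.5528i)·(+0.0779-0.2108i)  (-0.1240+0.4123i)·(-0.3127+0.2178i)  (-0.0792+0.1128i)·(+0.0804+0.0000i)  (+0.4366-0.3242i)·(+0.3127+0.2178i)  (-0.4183+0.1381i)·(+0.0779+0.2108i)
Y_2^1(R⁻¹ n̂) = -0.029657-0.270416i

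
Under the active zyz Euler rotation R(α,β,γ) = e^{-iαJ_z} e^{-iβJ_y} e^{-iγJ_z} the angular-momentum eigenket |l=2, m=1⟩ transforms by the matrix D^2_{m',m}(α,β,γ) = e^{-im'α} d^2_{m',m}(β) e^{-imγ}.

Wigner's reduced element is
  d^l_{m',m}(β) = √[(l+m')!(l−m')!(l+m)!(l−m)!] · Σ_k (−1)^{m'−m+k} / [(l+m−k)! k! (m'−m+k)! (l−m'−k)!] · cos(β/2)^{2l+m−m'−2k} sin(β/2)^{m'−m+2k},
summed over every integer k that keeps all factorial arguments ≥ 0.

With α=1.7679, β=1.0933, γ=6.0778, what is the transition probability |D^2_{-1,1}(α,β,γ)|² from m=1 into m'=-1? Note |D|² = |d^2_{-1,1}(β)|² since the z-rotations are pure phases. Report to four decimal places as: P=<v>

First d^2_{-1,1}(β=1.0933), then the phase factors e^{-i(-1)α} and e^{-i(1)γ}:
Half-angle: c=0.854271, s=0.519828. N=√(1·6·6·1)=6.000000
k: max(0,(1)−(-1))=2 … min(2+(1),2−(-1))=3
  k=2: (−1)^0·6.0000/(2)·0.8543^2·0.5198^2 = +0.591606
  k=3: (−1)^1·6.0000/(6)·0.8543^0·0.5198^4 = -0.073020
d^2_{-1,1}(1.0933) = +0.591606 -0.073020 = +0.518586
|D^2_{-1,1}|² = |d^2_{-1,1}(β)|² = (+0.518586)² = 0.268931 (the z-rotation phases have unit modulus)

P=0.2689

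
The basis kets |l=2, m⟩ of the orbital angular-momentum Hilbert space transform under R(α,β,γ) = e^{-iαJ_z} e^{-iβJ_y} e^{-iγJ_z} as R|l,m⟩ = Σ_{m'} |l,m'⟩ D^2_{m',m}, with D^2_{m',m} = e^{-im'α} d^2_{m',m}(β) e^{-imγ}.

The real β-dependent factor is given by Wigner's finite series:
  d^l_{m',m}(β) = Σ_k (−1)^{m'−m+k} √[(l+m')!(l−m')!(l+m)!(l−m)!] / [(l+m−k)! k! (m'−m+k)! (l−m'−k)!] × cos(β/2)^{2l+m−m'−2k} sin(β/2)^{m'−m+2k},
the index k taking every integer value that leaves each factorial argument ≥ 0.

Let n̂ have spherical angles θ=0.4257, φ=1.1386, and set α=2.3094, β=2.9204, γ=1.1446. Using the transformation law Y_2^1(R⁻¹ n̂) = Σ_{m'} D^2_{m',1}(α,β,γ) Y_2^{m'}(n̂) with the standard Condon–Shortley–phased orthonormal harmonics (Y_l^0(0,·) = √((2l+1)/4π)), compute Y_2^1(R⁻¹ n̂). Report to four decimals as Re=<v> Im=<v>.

Re=-0.3255 Im=0.1105

Need the full column D^2_{m',1} for m'=−2..2 at α=2.3094, β=2.9204, γ=1.1446.
cos(β/2)=0.110371, sin(β/2)=0.993890
d^2_{-2,1}: single k=3 term ⇒ +0.216721;  D = -0.204843-0.070761i
d^2_{-1,1}: k∈[2..3] ⇒ +0.036100 -0.975785 = -0.939685;  D = -0.371114-0.863297i
d^2_{0,1}: k∈[1..2] ⇒ +0.003273 -0.265428 = -0.262154;  D = -0.108377+0.238703i
d^2_{1,1}: k∈[0..1] ⇒ +0.000148 -0.036100 = -0.035952;  D = +0.034212-0.011050i
d^2_{2,1}: single k=0 term ⇒ -0.002673;  D = -0.002320-0.001327i
Y_2^{m'}(θ=0.4257,φ=1.1386) and Σ D·Y over m':
  (-0.2048-0.0708i)·(-0.0428-0.0501i)  (-0.3711-0.8633i)·(+0.1217-0.2638i)  (-0.1084+0.2387i)·(+0.4694+0.0000i)  (+0.0342-0.0110i)·(-0.1217-0.2638i)  (-0.0023-0.0013i)·(-0.0428+0.0501i)
Y_2^1(R⁻¹ n̂) = -0.325514+0.110451i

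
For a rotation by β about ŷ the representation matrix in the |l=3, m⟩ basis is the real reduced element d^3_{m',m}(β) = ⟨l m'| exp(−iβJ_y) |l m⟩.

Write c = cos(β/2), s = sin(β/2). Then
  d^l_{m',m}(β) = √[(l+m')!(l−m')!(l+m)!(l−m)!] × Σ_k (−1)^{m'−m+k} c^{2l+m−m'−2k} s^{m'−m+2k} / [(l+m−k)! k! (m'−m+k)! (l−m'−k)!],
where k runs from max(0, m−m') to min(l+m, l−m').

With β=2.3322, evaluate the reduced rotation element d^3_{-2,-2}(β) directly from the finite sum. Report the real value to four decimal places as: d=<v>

d^3_{-2,-2}(β=2.3322) via Wigner's sum:
With c≡cos(β/2)=0.393740 and s≡sin(β/2)=0.919222, N=[1·120·1·120]^{1/2}=120.000000
k: max(0,(-2)−(-2))=0 … min(3+(-2),3−(-2))=1
  k=0: (−1)^0·120.0000/(120)·0.3937^6·0.9192^0 = +0.003726
  k=1: (−1)^1·120.0000/(24)·0.3937^4·0.9192^2 = -0.101542
d^3_{-2,-2}(2.3322) = +0.003726 -0.101542 = -0.097816

d=-0.0978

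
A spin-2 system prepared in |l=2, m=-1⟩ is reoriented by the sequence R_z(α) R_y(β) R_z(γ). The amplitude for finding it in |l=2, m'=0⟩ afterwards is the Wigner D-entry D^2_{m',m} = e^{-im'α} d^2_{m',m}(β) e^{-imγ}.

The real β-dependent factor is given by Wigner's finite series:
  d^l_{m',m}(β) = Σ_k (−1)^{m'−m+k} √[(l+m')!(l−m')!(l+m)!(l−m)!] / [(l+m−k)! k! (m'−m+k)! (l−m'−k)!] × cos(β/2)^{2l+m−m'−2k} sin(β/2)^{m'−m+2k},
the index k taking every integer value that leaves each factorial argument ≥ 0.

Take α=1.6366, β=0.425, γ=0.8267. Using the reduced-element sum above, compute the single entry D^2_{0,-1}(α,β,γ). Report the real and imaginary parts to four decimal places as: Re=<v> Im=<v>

Re=-0.3116 Im=-0.3385

D^2_{0,-1}(1.6366,0.425,0.8267) = e^{-i·0·1.6366}·d^2_{0,-1}(0.425)·e^{-i·-1·0.8267}. Compute d first:
Half-angle: c=0.977507, s=0.210904. N=√(2·2·1·6)=4.898979
The bounds max(0,m−m')=0 and min(l+m,l−m')=1 give 2 terms
  k=0: (−1)^1·4.8990/(2)·0.9775^3·0.2109^1 = -0.482526
  k=1: (−1)^2·4.8990/(2)·0.9775^1·0.2109^3 = +0.022462
d^2_{0,-1}(0.425) = -0.482526 +0.022462 = -0.460063
Phases: e^{-i·(0)·1.6366}=+1.000000+0.000000i, e^{-i·(-1)·0.8267}=+0.677307+0.735700i ⇒ D=-0.311604-0.338469i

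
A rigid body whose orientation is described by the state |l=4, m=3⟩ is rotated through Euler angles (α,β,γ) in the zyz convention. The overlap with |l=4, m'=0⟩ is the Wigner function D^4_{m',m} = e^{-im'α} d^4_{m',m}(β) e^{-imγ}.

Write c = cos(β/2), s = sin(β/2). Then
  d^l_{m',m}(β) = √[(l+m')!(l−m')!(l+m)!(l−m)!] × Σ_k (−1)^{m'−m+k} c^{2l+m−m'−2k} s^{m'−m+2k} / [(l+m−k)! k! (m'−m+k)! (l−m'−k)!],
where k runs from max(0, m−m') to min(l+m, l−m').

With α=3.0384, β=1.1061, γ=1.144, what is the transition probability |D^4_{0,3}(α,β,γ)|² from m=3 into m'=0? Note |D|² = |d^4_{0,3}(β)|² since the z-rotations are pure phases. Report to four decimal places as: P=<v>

Split into d^4_{0,3}(β=1.1061) × two z-phases.
Half-angle: c=0.850926, s=0.525285. N=√(24·24·5040·1)=1703.830978
k∈{3,4} keeps every argument non-negative
  k=3: (−1)^0·1703.8310/(144)·0.8509^5·0.5253^3 = +0.765084
  k=4: (−1)^1·1703.8310/(144)·0.8509^3·0.5253^5 = -0.291551
d^4_{0,3}(1.1061) = +0.765084 -0.291551 = +0.473532
|D^4_{0,3}|² = |d^4_{0,3}(β)|² = (+0.473532)² = 0.224233 (the z-rotation phases have unit modulus)

P=0.2242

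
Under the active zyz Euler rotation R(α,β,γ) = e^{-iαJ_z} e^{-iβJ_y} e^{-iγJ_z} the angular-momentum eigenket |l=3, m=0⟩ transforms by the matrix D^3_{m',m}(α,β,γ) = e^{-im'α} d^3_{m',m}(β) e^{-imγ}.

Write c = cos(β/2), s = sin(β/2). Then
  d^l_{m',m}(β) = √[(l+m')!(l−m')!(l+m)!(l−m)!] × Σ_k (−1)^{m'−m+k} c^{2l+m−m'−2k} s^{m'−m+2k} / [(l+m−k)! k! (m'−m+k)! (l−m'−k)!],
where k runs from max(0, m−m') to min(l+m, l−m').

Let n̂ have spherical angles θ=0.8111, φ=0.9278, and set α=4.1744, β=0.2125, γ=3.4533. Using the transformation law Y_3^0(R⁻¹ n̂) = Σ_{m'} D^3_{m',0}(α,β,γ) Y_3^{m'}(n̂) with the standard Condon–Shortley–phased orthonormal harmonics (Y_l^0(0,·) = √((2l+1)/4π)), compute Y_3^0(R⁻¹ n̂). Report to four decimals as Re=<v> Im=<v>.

Re=-0.3193 Im=0.0000

Need the full column D^3_{m',0} for m'=−3..3 at α=4.1744, β=0.2125, γ=3.4533.
cos(β/2)=0.994361, sin(β/2)=0.106050
d^3_{-3,0}: single k=3 term ⇒ +0.005244;  D = +0.005239-0.000226i
d^3_{-2,0}: k∈[2..3] ⇒ +0.060223 -0.000685 = +0.059538;  D = -0.028273+0.052396i
d^3_{-1,0}: k∈[1..3] ⇒ +0.357126 -0.012186 +0.000046 = +0.344986;  D = -0.176774-0.296254i
d^3_{0,0}: k∈[0..3] ⇒ +0.966638 -0.098956 +0.001126 -0.000001 = +0.868806;  D = +0.868806+0.000000i
d^3_{1,0}: k∈[0..2] ⇒ -0.357126 +0.012186 -0.000046 = -0.344986;  D = +0.176774-0.296254i
d^3_{2,0}: k∈[0..1] ⇒ +0.060223 -0.000685 = +0.059538;  D = -0.028273-0.052396i
d^3_{3,0}: single k=0 term ⇒ -0.005244;  D = -0.005239-0.000226i
Y_3^{m'}(θ=0.8111,φ=0.9278) and Σ D·Y over m':
  (+0.0052-0.0002i)·(-0.1489-0.0558i)  (-0.0283+0.0524i)·(-0.1040-0.3551i)  (-0.1768-0.2963i)·(+0.1927-0.2572i)  (+0.8688+0.0000i)·(-0.1615+0.0000i)  (+0.1768-0.2963i)·(-0.1927-0.2572i)  (-0.0283-0.0524i)·(-0.1040+0.3551i)  (-0.0052-0.0002i)·(+0.1489-0.0558i)
Y_3^0(R⁻¹ n̂) = -0.319345+0.000000i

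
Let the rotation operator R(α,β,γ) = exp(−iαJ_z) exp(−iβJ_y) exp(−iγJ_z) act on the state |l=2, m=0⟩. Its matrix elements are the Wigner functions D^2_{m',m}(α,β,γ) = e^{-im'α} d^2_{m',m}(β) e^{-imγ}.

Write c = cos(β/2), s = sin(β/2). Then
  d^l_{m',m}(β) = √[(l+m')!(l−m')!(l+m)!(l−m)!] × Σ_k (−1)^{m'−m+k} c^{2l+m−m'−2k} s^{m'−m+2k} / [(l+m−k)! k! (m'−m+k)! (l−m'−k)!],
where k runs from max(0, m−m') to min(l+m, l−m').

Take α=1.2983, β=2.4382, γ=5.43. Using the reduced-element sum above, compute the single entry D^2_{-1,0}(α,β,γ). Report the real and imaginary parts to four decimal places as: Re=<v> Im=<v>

First d^2_{-1,0}(β=2.4382), then the phase factors e^{-i(-1)α} and e^{-i(0)γ}:
With c≡cos(β/2)=0.344491 and s≡sin(β/2)=0.938790, N=[1·6·2·2]^{1/2}=4.898979
The bounds max(0,m−m')=1 and min(l+m,l−m')=2 give 2 terms
  k=1: (−1)^0·4.8990/(2)·0.3445^3·0.9388^1 = +0.094011
  k=2: (−1)^1·4.8990/(2)·0.3445^1·0.9388^3 = -0.698165
d^2_{-1,0}(2.4382) = +0.094011 -0.698165 = -0.604155
D = (+0.269136+0.963102i)·(-0.604155)·(+1.000000+0.000000i) = -0.162600-0.581863i

Re=-0.1626 Im=-0.5819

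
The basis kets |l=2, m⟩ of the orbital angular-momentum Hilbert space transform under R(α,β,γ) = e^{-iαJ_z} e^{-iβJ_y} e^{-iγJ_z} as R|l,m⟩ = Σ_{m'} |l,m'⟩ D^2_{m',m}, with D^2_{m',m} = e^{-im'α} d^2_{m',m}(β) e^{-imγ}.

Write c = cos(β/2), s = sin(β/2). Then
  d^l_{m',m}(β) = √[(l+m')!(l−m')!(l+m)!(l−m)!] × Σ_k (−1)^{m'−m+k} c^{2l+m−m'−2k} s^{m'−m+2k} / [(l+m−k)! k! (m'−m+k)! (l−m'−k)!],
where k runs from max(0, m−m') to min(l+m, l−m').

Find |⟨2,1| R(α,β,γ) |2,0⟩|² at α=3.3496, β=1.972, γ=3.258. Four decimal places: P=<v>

Split into d^2_{1,0}(β=1.972) × two z-phases.
Half-angle: c=0.552030, s=0.833825. N=√(6·1·2·2)=4.898979
k: max(0,(0)−(1))=0 … min(2+(0),2−(1))=1
  k=0: (−1)^1·4.8990/(2)·0.5520^3·0.8338^1 = -0.343587
  k=1: (−1)^2·4.8990/(2)·0.5520^1·0.8338^3 = +0.783902
d^2_{1,0}(1.972) = -0.343587 +0.783902 = +0.440315
|D^2_{1,0}|² = |d^2_{1,0}(β)|² = (+0.440315)² = 0.193877 (the z-rotation phases have unit modulus)

P=0.1939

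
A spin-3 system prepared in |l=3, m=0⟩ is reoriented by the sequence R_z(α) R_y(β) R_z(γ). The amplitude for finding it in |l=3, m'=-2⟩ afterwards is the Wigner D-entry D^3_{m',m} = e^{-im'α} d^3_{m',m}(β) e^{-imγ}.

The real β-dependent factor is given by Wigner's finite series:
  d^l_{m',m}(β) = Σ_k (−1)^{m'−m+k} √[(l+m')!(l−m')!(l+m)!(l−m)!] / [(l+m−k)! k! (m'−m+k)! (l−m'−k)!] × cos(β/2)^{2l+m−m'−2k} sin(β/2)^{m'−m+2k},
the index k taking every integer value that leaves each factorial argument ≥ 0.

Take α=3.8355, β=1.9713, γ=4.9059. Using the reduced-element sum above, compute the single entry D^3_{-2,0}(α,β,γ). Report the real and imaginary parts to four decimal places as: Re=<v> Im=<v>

Split into d^3_{-2,0}(β=1.9713) × two z-phases.
Half-angle: c=0.552321, s=0.833631. N=√(1·120·6·6)=65.726707
k: max(0,(0)−(-2))=2 … min(3+(0),3−(-2))=3
  k=2: (−1)^0·65.7267/(12)·0.5523^4·0.8336^2 = +0.354222
  k=3: (−1)^1·65.7267/(12)·0.5523^2·0.8336^4 = -0.806938
d^3_{-2,0}(1.9713) = +0.354222 -0.806938 = -0.452716
Attach z-rotation phases: D = e^{-i(-2)(3.8355)}·(-0.452716)·e^{-i(0)(4.9059)} = -0.082377-0.445158i

Re=-0.0824 Im=-0.4452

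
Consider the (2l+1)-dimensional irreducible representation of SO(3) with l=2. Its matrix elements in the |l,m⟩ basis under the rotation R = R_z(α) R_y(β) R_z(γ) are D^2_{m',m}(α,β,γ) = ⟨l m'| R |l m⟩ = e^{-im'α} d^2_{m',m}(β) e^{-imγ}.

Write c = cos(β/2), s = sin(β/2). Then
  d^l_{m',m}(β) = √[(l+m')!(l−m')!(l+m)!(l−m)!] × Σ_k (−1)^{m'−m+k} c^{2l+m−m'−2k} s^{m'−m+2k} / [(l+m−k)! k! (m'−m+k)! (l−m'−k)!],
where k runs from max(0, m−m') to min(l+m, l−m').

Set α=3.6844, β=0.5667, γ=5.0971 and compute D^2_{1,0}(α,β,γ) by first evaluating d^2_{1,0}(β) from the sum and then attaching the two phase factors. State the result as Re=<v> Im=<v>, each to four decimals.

Re=0.4750 Im=-0.2865

First d^2_{1,0}(β=0.5667), then the phase factors e^{-i(1)α} and e^{-i(0)γ}:
With c≡cos(β/2)=0.960124 and s≡sin(β/2)=0.279574, N=[6·1·2·2]^{1/2}=4.898979
The bounds max(0,m−m')=0 and min(l+m,l−m')=1 give 2 terms
  k=0: (−1)^1·4.8990/(2)·0.9601^3·0.2796^1 = -0.606114
  k=1: (−1)^2·4.8990/(2)·0.9601^1·0.2796^3 = +0.051392
d^2_{1,0}(0.5667) = -0.606114 +0.051392 = -0.554722
Phases: e^{-i·(1)·3.6844}=-0.856262+0.516542i, e^{-i·(0)·5.0971}=+1.000000+0.000000i ⇒ D=+0.474988-0.286537i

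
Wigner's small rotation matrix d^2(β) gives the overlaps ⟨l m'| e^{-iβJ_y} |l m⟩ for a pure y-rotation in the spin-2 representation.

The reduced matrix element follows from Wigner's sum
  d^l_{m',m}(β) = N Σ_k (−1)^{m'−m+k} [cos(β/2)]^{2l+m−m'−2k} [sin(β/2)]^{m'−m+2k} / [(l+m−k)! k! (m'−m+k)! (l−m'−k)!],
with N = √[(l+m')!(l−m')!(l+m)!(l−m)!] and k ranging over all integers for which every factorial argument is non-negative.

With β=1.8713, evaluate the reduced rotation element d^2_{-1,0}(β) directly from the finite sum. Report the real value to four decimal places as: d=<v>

d^2_{-1,0}(β=1.8713) via Wigner's sum:
Half-angle: c=0.593295, s=0.804985. N=√(1·6·2·2)=4.898979
k∈{1,2} keeps every argument non-negative
  k=1: (−1)^0·4.8990/(2)·0.5933^3·0.8050^1 = +0.411790
  k=2: (−1)^1·4.8990/(2)·0.5933^1·0.8050^3 = -0.758071
d^2_{-1,0}(1.8713) = +0.411790 -0.758071 = -0.346280

d=-0.3463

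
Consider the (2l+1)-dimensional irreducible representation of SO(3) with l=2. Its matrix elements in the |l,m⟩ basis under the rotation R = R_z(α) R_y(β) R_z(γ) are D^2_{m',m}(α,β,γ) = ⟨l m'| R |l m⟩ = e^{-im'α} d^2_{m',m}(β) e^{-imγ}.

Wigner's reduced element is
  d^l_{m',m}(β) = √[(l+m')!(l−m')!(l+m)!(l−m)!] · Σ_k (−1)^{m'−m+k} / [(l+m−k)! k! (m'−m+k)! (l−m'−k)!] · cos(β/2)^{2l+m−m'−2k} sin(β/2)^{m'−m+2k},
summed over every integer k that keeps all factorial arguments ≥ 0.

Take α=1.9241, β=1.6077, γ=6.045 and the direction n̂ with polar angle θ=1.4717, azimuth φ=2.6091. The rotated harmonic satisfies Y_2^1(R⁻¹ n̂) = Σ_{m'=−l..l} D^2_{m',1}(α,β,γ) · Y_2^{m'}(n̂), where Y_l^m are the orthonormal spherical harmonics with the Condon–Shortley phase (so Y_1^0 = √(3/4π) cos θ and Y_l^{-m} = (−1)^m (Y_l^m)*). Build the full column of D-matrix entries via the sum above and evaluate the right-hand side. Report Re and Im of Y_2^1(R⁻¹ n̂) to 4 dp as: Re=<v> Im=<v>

Need the full column D^2_{m',1} for m'=−2..2 at α=1.9241, β=1.6077, γ=6.045.
cos(β/2)=0.693940, sin(β/2)=0.720033
d^2_{-2,1}: single k=3 term ⇒ +0.518095;  D = -0.303557-0.419851i
d^2_{-1,1}: k∈[2..3] ⇒ +0.748979 -0.268788 = +0.480191;  D = -0.267753+0.398612i
d^2_{0,1}: k∈[1..2] ⇒ +0.589377 -0.634534 = -0.045157;  D = -0.043882-0.010654i
d^2_{1,1}: k∈[0..1] ⇒ +0.231893 -0.748979 = -0.517086;  D = +0.059395+0.513664i
d^2_{2,1}: single k=0 term ⇒ -0.481224;  D = +0.429388-0.217263i
Y_2^{m'}(θ=1.4717,φ=2.6091) and Σ D·Y over m':
  (-0.3036-0.4199i)·(+0.1853+0.3346i)  (-0.2678+0.3986i)·(-0.0655-0.0386i)  (-0.0439-0.0107i)·(-0.3061+0.0000i)  (+0.0594+0.5137i)·(+0.0655-0.0386i)  (+0.4294-0.2173i)·(+0.1853-0.3346i)
Y_2^1(R⁻¹ n̂) = +0.161201-0.344469i

Re=0.1612 Im=-0.3445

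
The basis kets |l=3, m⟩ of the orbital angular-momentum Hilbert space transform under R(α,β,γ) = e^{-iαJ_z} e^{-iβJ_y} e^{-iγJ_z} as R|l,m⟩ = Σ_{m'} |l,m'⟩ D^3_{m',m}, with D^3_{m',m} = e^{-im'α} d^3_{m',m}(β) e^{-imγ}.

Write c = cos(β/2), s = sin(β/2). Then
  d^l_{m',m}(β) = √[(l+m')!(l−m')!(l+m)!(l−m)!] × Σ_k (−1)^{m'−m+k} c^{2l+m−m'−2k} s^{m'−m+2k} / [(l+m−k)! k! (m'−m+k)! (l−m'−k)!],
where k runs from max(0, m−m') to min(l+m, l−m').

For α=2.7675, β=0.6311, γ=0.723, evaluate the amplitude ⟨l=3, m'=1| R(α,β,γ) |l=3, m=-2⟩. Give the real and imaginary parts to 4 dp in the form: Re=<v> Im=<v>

First d^3_{1,-2}(β=0.6311), then the phase factors e^{-i(1)α} and e^{-i(-2)γ}:
c=cos(0.6311/2)=0.950626, s=sin(0.6311/2)=0.310339; N=√[24·2·1·120]=75.894664
The bounds max(0,m−m')=0 and min(l+m,l−m')=1 give 2 terms
  k=0: (−1)^3·75.8947/(12)·0.9506^3·0.3103^3 = -0.162394
  k=1: (−1)^4·75.8947/(24)·0.9506^1·0.3103^5 = +0.008654
d^3_{1,-2}(0.6311) = -0.162394 +0.008654 = -0.153740
D = (-0.930840-0.365428i)·(-0.153740)·(+0.124473+0.992223i) = -0.037931+0.148988i

Re=-0.0379 Im=0.1490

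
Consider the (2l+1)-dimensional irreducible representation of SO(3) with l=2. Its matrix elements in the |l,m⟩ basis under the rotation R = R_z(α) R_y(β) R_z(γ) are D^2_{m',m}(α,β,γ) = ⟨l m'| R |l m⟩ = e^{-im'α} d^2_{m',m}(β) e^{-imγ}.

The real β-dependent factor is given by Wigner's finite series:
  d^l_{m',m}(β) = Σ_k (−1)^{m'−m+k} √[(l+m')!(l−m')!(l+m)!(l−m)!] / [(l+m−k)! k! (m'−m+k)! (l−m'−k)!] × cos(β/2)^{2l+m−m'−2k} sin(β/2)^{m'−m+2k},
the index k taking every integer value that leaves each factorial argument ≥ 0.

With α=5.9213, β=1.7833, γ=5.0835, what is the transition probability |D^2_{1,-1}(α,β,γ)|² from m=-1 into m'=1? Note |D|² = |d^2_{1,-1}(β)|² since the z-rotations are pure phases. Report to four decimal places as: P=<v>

P=0.1225

D^2_{1,-1}(5.9213,1.7833,5.0835) = e^{-i·1·5.9213}·d^2_{1,-1}(1.7833)·e^{-i·-1·5.0835}. Compute d first:
Half-angle: c=0.628129, s=0.778109. N=√(6·1·1·6)=6.000000
Admissible k: 0..1 (factorial args all ≥0)
  k=0: (−1)^2·6.0000/(2)·0.6281^2·0.7781^2 = +0.716638
  k=1: (−1)^3·6.0000/(6)·0.6281^0·0.7781^4 = -0.366574
d^2_{1,-1}(1.7833) = +0.716638 -0.366574 = +0.350064
|D^2_{1,-1}|² = |d^2_{1,-1}(β)|² = (+0.350064)² = 0.122545 (the z-rotation phases have unit modulus)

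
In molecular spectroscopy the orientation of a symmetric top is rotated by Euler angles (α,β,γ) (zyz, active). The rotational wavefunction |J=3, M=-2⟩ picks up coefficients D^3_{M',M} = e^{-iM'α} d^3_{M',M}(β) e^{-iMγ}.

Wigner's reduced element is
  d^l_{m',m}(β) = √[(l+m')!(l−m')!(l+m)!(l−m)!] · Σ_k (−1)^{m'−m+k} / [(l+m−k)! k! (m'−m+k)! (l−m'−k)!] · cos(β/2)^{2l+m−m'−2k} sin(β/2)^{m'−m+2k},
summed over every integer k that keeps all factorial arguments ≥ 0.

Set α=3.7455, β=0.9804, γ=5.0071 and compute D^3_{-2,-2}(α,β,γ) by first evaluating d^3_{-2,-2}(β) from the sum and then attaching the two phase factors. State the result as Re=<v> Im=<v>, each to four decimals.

Split into d^3_{-2,-2}(β=0.9804) × two z-phases.
With c≡cos(β/2)=0.882239 and s≡sin(β/2)=0.470802, N=[1·120·1·120]^{1/2}=120.000000
The bounds max(0,m−m')=0 and min(l+m,l−m')=1 give 2 terms
  k=0: (−1)^0·120.0000/(120)·0.8822^6·0.4708^0 = +0.471538
  k=1: (−1)^1·120.0000/(24)·0.8822^4·0.4708^2 = -0.671416
d^3_{-2,-2}(0.9804) = +0.471538 -0.671416 = -0.199878
Attach z-rotation phases: D = e^{-i(-2)(3.7455)}·(-0.199878)·e^{-i(-2)(5.0071)} = -0.044875+0.194775i

Re=-0.0449 Im=0.1948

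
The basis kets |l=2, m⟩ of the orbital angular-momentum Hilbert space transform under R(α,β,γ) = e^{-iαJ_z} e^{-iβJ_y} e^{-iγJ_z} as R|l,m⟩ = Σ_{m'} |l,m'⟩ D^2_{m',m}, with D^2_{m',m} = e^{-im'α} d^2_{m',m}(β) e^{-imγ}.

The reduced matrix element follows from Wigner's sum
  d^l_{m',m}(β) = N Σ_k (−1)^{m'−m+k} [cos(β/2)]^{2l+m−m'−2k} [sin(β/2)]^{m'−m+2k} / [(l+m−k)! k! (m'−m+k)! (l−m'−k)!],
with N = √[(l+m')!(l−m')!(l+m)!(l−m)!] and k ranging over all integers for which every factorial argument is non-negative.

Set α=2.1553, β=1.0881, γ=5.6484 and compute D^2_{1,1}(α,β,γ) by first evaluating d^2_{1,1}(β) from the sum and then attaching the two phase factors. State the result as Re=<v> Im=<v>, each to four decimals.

Re=-0.0026 Im=0.0524

Split into d^2_{1,1}(β=1.0881) × two z-phases.
c=cos(1.0881/2)=0.855619, s=sin(1.0881/2)=0.517605; N=√[6·1·6·1]=6.000000
k: max(0,(1)−(1))=0 … min(2+(1),2−(1))=1
  k=0: (−1)^0·6.0000/(6)·0.8556^4·0.5176^0 = +0.535948
  k=1: (−1)^1·6.0000/(2)·0.8556^2·0.5176^2 = -0.588410
d^2_{1,1}(1.0881) = +0.535948 -0.588410 = -0.052462
D = (-0.551786-0.833986i)·(-0.052462)·(+0.805199+0.593005i) = -0.002637+0.052396i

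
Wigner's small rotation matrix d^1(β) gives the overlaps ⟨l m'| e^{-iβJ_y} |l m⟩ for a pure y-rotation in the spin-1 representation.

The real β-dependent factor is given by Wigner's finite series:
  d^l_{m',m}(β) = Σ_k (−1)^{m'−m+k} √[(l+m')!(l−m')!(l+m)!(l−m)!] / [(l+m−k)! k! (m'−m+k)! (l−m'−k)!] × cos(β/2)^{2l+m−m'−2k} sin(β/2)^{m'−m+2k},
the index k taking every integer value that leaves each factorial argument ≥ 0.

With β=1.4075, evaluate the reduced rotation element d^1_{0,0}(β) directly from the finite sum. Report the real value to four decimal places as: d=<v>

d=0.1626

d^1_{0,0}(β=1.4075) via Wigner's sum:
With c≡cos(β/2)=0.762421 and s≡sin(β/2)=0.647081, N=[1·1·1·1]^{1/2}=1.000000
k∈{0,1} keeps every argument non-negative
  k=0: (−1)^0·1.0000/(1)·0.7624^2·0.6471^0 = +0.581286
  k=1: (−1)^1·1.0000/(1)·0.7624^0·0.6471^2 = -0.418714
d^1_{0,0}(1.4075) = +0.581286 -0.418714 = +0.162572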